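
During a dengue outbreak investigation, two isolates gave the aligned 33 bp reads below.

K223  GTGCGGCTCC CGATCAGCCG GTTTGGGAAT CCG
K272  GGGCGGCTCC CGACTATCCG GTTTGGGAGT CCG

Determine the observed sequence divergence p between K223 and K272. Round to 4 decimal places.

0.1515

Mismatches occur at site 2 (T↔G), site 14 (T↔C), site 15 (C↔T), site 17 (G↔T), site 29 (A↔G).
There are 5 differences over 33 sites, so p = 5/33 = 0.1515.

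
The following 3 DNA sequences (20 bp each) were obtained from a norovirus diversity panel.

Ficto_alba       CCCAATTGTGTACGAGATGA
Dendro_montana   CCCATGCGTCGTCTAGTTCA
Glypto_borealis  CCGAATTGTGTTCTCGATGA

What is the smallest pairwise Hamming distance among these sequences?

4

Pairwise Hamming distances:
  Ficto_alba vs Dendro_montana: 9
  Ficto_alba vs Glypto_borealis: 4
  Dendro_montana vs Glypto_borealis: 9
The smallest is 4, between Ficto_alba and Glypto_borealis.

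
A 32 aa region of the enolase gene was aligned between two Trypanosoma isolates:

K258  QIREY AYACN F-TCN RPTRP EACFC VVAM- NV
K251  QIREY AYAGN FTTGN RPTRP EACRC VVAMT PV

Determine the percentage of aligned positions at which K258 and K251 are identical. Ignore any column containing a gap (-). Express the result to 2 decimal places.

Excluding the 2 gap columns leaves 30 comparable sites.
The sequences differ at positions 9 (C/G), 14 (C/G), 24 (F/R), 31 (N/P).
26 of the 30 comparable sites match, so the percent identity is 26/30 × 100 = 86.67%.

86.67%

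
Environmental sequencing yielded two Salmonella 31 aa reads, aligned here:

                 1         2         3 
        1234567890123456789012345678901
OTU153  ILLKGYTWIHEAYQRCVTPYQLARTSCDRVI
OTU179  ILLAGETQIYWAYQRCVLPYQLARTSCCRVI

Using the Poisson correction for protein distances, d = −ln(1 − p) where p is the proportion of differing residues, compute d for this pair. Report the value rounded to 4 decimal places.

0.2559

Mismatches occur at site 4 (K→A), site 6 (Y→E), site 8 (W→Q), site 10 (H→Y), site 11 (E→W), site 18 (T→L), site 28 (D→C).
p = 7/31 = 0.225806.
d = −ln(1 − 0.225806) = −ln(0.774194) = 0.2559.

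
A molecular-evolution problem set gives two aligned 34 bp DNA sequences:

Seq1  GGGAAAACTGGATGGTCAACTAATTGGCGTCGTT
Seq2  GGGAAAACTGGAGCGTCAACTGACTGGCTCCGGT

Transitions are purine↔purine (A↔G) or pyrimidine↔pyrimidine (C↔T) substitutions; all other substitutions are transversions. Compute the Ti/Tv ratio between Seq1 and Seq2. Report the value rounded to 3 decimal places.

Differing sites — 13:T/G (Tv); 14:G/C (Tv); 22:A/G (Ti); 24:T/C (Ti); 29:G/T (Tv); 30:T/C (Ti); 33:T/G (Tv).
Of the 7 differences, 3 transitions and 4 transversions, so Ti/Tv = 3/4 = 0.750.

0.750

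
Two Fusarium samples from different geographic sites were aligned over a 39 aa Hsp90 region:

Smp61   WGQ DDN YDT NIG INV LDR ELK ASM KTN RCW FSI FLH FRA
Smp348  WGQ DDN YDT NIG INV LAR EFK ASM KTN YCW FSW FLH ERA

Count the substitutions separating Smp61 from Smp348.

5

Mismatches occur at site 17 (D↔A), site 20 (L↔F), site 28 (R↔Y), site 33 (I↔W), site 37 (F↔E).
That gives 5 mismatches out of 39 aligned sites, so the Hamming distance is 5.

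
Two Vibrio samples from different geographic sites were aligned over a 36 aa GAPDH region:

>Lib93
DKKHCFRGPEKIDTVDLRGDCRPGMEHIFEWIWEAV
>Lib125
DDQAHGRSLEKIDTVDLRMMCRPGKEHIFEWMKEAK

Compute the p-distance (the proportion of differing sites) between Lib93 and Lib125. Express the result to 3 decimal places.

Mismatches occur at site 2 (K↔D), site 3 (K↔Q), site 4 (H↔A), site 5 (C↔H), site 6 (F↔G), site 8 (G↔S), site 9 (P↔L), site 19 (G↔M), site 20 (D↔M), site 25 (M↔K), site 32 (I↔M), site 33 (W↔K), site 36 (V↔K).
There are 13 differences over 36 sites, so p = 13/36 = 0.361.

0.361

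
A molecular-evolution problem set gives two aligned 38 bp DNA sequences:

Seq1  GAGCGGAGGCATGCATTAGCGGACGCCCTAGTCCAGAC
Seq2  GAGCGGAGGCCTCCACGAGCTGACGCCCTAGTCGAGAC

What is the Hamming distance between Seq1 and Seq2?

6

Differing sites — 11:A/C; 13:G/C; 16:T/C; 17:T/G; 21:G/T; 34:C/G.
That gives 6 mismatches out of 38 aligned sites, so the Hamming distance is 6.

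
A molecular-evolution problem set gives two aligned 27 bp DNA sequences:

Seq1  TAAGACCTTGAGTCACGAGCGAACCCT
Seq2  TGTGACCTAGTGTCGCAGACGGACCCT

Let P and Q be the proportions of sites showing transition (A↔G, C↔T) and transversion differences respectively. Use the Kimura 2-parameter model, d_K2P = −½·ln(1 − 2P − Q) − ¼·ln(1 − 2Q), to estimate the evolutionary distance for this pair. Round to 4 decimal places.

Mismatches occur at site 2 (A→G, transition), site 3 (A→T, transversion), site 9 (T→A, transversion), site 11 (A→T, transversion), site 15 (A→G, transition), site 17 (G→A, transition), site 18 (A→G, transition), site 19 (G→A, transition), site 22 (A→G, transition).
Of the 9 differences, 6 transitions and 3 transversions over 27 sites: P = 6/27 = 0.222222, Q = 3/27 = 0.111111.
d = −0.5·ln(0.444445) − 0.25·ln(0.777778) = −0.5·(-0.810929) − 0.25·(-0.251314) = 0.4683.

0.4683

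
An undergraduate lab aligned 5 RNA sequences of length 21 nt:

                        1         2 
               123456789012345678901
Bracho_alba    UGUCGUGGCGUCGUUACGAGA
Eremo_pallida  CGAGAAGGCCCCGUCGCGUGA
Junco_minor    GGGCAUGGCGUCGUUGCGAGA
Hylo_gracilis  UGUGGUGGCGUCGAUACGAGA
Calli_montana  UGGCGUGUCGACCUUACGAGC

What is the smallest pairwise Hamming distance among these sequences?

Pairwise Hamming distances:
  Bracho_alba vs Eremo_pallida: 10
  Bracho_alba vs Junco_minor: 4
  Bracho_alba vs Hylo_gracilis: 2
  Bracho_alba vs Calli_montana: 5
  Eremo_pallida vs Junco_minor: 8
  Eremo_pallida vs Hylo_gracilis: 10
  Eremo_pallida vs Calli_montana: 13
  Junco_minor vs Hylo_gracilis: 6
  Junco_minor vs Calli_montana: 7
  Hylo_gracilis vs Calli_montana: 7
The smallest is 2, between Bracho_alba and Hylo_gracilis.

2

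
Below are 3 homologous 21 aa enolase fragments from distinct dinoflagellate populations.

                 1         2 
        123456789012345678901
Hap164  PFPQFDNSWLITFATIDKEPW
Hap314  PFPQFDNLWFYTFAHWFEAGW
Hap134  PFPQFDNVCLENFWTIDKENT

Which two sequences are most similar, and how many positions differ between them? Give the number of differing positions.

Pairwise Hamming distances:
  Hap164 vs Hap314: 9
  Hap164 vs Hap134: 7
  Hap314 vs Hap134: 13
The smallest is 7, between Hap164 and Hap134.

7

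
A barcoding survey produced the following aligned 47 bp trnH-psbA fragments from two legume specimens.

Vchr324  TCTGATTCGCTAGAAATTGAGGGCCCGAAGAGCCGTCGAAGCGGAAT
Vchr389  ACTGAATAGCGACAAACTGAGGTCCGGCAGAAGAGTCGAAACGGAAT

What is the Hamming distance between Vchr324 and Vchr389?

13

Mismatches occur at site 1 (T→A), site 6 (T→A), site 8 (C→A), site 11 (T→G), site 13 (G→C), site 17 (T→C), site 23 (G→T), site 26 (C→G), site 28 (A→C), site 32 (G→A), site 33 (C→G), site 34 (C→A), site 41 (G→A).
That gives 13 mismatches out of 47 aligned sites, so the Hamming distance is 13.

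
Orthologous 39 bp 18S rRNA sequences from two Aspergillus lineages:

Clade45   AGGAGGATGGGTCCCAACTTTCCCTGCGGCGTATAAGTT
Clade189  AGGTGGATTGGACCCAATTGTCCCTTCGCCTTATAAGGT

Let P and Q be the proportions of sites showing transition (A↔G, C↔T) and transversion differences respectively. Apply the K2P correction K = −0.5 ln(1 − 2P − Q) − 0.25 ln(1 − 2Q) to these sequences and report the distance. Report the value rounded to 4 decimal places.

The sequences differ at positions 4 (A/T, transversion), 9 (G/T, transversion), 12 (T/A, transversion), 18 (C/T, transition), 20 (T/G, transversion), 26 (G/T, transversion), 29 (G/C, transversion), 31 (G/T, transversion), 38 (T/G, transversion).
Of the 9 differences, 1 transition and 8 transversions over 39 sites: P = 1/39 = 0.025641, Q = 8/39 = 0.205128.
d = −0.5·ln(0.743590) − 0.25·ln(0.589744) = −0.5·(-0.296265) − 0.25·(-0.528067) = 0.2801.

0.2801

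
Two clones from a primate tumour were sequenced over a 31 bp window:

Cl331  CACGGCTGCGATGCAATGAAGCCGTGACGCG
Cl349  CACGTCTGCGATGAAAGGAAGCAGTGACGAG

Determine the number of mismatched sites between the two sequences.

Mismatches occur at site 5 (G/T), site 14 (C/A), site 17 (T/G), site 23 (C/A), site 30 (C/A).
That gives 5 mismatches out of 31 aligned sites, so the Hamming distance is 5.

5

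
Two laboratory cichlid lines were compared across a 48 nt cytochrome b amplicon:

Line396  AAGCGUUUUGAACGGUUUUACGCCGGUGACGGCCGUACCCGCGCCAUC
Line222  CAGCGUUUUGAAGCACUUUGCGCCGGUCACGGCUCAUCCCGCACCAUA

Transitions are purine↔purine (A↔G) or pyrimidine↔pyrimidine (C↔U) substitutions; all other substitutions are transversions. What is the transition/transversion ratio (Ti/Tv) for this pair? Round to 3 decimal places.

0.625

Differing sites — 1:A/C (Tv); 13:C/G (Tv); 14:G/C (Tv); 15:G/A (Ti); 16:U/C (Ti); 20:A/G (Ti); 28:G/C (Tv); 34:C/U (Ti); 35:G/C (Tv); 36:U/A (Tv); 37:A/U (Tv); 43:G/A (Ti); 48:C/A (Tv).
Of the 13 differences, 5 transitions and 8 transversions, so Ti/Tv = 5/8 = 0.625.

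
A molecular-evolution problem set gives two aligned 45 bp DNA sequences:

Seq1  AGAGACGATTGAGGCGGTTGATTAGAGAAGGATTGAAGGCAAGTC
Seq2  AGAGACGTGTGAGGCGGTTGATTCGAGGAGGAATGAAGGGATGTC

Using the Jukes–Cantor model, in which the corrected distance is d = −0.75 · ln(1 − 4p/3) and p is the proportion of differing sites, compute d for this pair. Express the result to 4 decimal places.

0.1743

The sequences differ at positions 8 (A/T), 9 (T/G), 24 (A/C), 28 (A/G), 33 (T/A), 40 (C/G), 42 (A/T).
p = 7/45 = 0.155556.
d = −0.75 · ln(1 − (4/3)·0.155556) = −0.75 · ln(0.792592) = −0.75 · (-0.232447) = 0.1743.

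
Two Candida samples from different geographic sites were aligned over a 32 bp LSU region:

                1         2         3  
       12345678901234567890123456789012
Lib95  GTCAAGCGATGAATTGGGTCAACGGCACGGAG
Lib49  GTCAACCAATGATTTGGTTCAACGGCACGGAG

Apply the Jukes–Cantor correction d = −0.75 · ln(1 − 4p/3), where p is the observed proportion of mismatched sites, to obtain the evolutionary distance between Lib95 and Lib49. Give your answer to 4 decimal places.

0.1367

The sequences differ at positions 6 (G/C), 8 (G/A), 13 (A/T), 18 (G/T).
p = 4/32 = 0.125000.
d = −0.75 · ln(1 − (4/3)·0.125000) = −0.75 · ln(0.833333) = −0.75 · (-0.182322) = 0.1367.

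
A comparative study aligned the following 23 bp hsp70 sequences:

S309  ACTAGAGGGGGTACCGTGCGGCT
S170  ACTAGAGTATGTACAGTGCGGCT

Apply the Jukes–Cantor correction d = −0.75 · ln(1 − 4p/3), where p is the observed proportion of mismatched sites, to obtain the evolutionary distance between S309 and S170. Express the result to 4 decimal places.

0.1979

Differing sites — 8:G/T; 9:G/A; 10:G/T; 15:C/A.
p = 4/23 = 0.173913.
d = −0.75 · ln(1 − (4/3)·0.173913) = −0.75 · ln(0.768116) = −0.75 · (-0.263815) = 0.1979.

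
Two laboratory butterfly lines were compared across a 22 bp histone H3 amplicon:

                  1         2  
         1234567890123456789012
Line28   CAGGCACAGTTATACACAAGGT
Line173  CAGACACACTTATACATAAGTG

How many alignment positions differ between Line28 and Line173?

Differing sites — 4:G/A; 9:G/C; 17:C/T; 21:G/T; 22:T/G.
That gives 5 mismatches out of 22 aligned sites, so the Hamming distance is 5.

5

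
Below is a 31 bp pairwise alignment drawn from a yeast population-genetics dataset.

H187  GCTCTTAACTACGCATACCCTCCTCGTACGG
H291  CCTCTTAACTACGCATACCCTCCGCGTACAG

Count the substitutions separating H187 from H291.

3

Mismatches occur at site 1 (G↔C), site 24 (T↔G), site 30 (G↔A).
That gives 3 mismatches out of 31 aligned sites, so the Hamming distance is 3.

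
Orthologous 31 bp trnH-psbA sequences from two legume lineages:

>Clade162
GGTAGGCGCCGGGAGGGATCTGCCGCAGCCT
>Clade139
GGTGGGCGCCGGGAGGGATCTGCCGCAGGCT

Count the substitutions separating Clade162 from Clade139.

2

Mismatches occur at site 4 (A/G), site 29 (C/G).
That gives 2 mismatches out of 31 aligned sites, so the Hamming distance is 2.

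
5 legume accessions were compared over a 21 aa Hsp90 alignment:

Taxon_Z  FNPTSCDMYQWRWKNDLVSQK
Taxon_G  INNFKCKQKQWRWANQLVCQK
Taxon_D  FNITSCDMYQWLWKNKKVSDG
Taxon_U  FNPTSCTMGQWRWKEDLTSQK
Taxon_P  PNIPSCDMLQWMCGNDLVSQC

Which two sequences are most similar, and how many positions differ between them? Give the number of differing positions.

Pairwise Hamming distances:
  Taxon_Z vs Taxon_G: 10
  Taxon_Z vs Taxon_D: 6
  Taxon_Z vs Taxon_U: 4
  Taxon_Z vs Taxon_P: 8
  Taxon_G vs Taxon_D: 14
  Taxon_G vs Taxon_U: 12
  Taxon_G vs Taxon_P: 13
  Taxon_D vs Taxon_U: 10
  Taxon_D vs Taxon_P: 10
  Taxon_U vs Taxon_P: 11
The smallest is 4, between Taxon_Z and Taxon_U.

4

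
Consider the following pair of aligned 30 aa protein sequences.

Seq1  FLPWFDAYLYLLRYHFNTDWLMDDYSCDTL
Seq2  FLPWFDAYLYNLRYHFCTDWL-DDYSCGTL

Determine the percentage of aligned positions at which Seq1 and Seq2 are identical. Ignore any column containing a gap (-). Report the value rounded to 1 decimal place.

89.7%

Excluding the 1 gap column leaves 29 comparable sites.
The sequences differ at positions 11 (L/N), 17 (N/C), 28 (D/G).
26 of the 29 comparable sites match, so the percent identity is 26/29 × 100 = 89.7%.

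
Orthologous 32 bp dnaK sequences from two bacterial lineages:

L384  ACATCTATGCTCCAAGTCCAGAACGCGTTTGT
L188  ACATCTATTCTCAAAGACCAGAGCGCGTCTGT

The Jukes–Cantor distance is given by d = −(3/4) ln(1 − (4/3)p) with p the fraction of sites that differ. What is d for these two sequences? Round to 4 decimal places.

Differing sites — 9:G/T; 13:C/A; 17:T/A; 23:A/G; 29:T/C.
p = 5/32 = 0.156250.
d = −0.75 · ln(1 − (4/3)·0.156250) = −0.75 · ln(0.791667) = −0.75 · (-0.233614) = 0.1752.

0.1752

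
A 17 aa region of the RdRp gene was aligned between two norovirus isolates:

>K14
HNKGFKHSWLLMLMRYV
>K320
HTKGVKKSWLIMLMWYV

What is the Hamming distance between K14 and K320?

5

Mismatches occur at site 2 (N↔T), site 5 (F↔V), site 7 (H↔K), site 11 (L↔I), site 15 (R↔W).
That gives 5 mismatches out of 17 aligned sites, so the Hamming distance is 5.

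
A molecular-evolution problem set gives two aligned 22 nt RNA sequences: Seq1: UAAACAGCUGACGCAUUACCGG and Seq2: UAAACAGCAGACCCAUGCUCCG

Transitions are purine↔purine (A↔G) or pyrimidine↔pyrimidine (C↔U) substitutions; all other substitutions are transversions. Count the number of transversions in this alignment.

Differing sites — 9:U/A (Tv); 13:G/C (Tv); 17:U/G (Tv); 18:A/C (Tv); 19:C/U (Ti); 21:G/C (Tv).
Of the 6 differences, 1 transition and 5 transversions, so the answer is 5.

5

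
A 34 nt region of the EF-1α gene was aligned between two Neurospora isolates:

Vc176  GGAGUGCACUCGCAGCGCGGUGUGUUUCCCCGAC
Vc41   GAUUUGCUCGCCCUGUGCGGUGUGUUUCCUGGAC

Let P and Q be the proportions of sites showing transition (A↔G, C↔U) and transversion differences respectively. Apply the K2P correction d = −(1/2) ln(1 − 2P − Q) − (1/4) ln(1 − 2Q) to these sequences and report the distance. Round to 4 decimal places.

0.3736

Differing sites — 2:G/A (Ti); 3:A/U (Tv); 4:G/U (Tv); 8:A/U (Tv); 10:U/G (Tv); 12:G/C (Tv); 14:A/U (Tv); 16:C/U (Ti); 30:C/U (Ti); 31:C/G (Tv).
Of the 10 differences, 3 transitions and 7 transversions over 34 sites: P = 3/34 = 0.088235, Q = 7/34 = 0.205882.
d = −0.5·ln(0.617648) − 0.25·ln(0.588236) = −0.5·(-0.481837) − 0.25·(-0.530627) = 0.3736.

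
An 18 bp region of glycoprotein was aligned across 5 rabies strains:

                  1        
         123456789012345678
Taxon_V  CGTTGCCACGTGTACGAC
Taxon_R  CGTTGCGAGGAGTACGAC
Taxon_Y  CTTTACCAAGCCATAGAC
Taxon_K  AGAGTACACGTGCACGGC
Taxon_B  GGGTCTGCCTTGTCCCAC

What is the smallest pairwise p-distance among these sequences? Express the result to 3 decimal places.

Pairwise Hamming distances:
  Taxon_V vs Taxon_R: 3
  Taxon_V vs Taxon_Y: 8
  Taxon_V vs Taxon_K: 7
  Taxon_V vs Taxon_B: 9
  Taxon_R vs Taxon_Y: 9
  Taxon_R vs Taxon_K: 10
  Taxon_R vs Taxon_B: 10
  Taxon_Y vs Taxon_K: 13
  Taxon_Y vs Taxon_B: 15
  Taxon_K vs Taxon_B: 12
The smallest is 3 mismatches, between Taxon_V and Taxon_R; p = 3/18 = 0.167.

0.167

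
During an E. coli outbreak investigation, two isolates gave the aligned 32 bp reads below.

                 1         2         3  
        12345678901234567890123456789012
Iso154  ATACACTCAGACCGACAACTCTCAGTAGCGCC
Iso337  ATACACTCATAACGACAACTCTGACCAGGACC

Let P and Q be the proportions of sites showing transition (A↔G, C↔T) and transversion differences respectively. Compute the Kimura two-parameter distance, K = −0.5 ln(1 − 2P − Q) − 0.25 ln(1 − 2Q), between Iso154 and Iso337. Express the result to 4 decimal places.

0.2588

The sequences differ at positions 10 (G/T, transversion), 12 (C/A, transversion), 23 (C/G, transversion), 25 (G/C, transversion), 26 (T/C, transition), 29 (C/G, transversion), 30 (G/A, transition).
Of the 7 differences, 2 transitions and 5 transversions over 32 sites: P = 2/32 = 0.062500, Q = 5/32 = 0.156250.
d = −0.5·ln(0.718750) − 0.25·ln(0.687500) = −0.5·(-0.330242) − 0.25·(-0.374693) = 0.2588.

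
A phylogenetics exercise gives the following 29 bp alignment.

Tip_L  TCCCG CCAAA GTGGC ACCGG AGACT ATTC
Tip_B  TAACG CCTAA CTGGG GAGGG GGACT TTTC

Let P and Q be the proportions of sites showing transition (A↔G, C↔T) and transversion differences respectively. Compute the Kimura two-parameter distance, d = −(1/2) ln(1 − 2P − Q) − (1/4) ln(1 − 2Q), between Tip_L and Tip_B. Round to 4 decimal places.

0.4676

Differing sites — 2:C/A (Tv); 3:C/A (Tv); 8:A/T (Tv); 11:G/C (Tv); 15:C/G (Tv); 16:A/G (Ti); 17:C/A (Tv); 18:C/G (Tv); 21:A/G (Ti); 26:A/T (Tv).
Of the 10 differences, 2 transitions and 8 transversions over 29 sites: P = 2/29 = 0.068966, Q = 8/29 = 0.275862.
d = −0.5·ln(0.586206) − 0.25·ln(0.448276) = −0.5·(-0.534084) − 0.25·(-0.802346) = 0.4676.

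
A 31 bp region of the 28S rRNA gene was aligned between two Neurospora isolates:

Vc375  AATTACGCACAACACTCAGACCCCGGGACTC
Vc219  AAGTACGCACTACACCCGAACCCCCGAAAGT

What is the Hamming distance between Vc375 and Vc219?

10

Mismatches occur at site 3 (T/G), site 11 (A/T), site 16 (T/C), site 18 (A/G), site 19 (G/A), site 25 (G/C), site 27 (G/A), site 29 (C/A), site 30 (T/G), site 31 (C/T).
That gives 10 mismatches out of 31 aligned sites, so the Hamming distance is 10.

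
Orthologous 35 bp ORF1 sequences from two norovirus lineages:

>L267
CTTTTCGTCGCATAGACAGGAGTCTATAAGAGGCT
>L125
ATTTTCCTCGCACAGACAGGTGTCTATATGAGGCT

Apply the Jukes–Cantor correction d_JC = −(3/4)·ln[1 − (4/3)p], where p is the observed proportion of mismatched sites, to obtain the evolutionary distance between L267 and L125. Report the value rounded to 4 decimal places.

0.1585

Differing sites — 1:C/A; 7:G/C; 13:T/C; 21:A/T; 29:A/T.
p = 5/35 = 0.142857.
d = −0.75 · ln(1 − (4/3)·0.142857) = −0.75 · ln(0.809524) = −0.75 · (-0.211309) = 0.1585.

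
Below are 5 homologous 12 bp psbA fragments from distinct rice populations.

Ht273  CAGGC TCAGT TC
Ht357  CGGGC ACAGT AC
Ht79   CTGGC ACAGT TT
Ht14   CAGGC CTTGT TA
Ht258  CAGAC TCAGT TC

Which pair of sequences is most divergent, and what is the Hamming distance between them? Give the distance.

Pairwise Hamming distances:
  Ht273 vs Ht357: 3
  Ht273 vs Ht79: 3
  Ht273 vs Ht14: 4
  Ht273 vs Ht258: 1
  Ht357 vs Ht79: 3
  Ht357 vs Ht14: 6
  Ht357 vs Ht258: 4
  Ht79 vs Ht14: 5
  Ht79 vs Ht258: 4
  Ht14 vs Ht258: 5
The largest is 6, between Ht357 and Ht14.

6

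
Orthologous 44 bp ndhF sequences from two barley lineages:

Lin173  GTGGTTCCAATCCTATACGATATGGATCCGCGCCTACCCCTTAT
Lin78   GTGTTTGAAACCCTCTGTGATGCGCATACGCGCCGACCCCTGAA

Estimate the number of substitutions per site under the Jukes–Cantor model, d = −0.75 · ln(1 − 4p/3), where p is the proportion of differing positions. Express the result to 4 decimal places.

0.4141

Mismatches occur at site 4 (G→T), site 7 (C→G), site 8 (C→A), site 11 (T→C), site 15 (A→C), site 17 (A→G), site 18 (C→T), site 22 (A→G), site 23 (T→C), site 25 (G→C), site 28 (C→A), site 35 (T→G), site 42 (T→G), site 44 (T→A).
p = 14/44 = 0.318182.
d = −0.75 · ln(1 − (4/3)·0.318182) = −0.75 · ln(0.575757) = −0.75 · (-0.552070) = 0.4141.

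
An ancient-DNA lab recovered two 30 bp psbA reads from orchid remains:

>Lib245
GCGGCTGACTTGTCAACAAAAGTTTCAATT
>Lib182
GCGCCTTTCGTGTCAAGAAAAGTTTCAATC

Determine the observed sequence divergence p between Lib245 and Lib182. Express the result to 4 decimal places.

The sequences differ at positions 4 (G/C), 7 (G/T), 8 (A/T), 10 (T/G), 17 (C/G), 30 (T/C).
There are 6 differences over 30 sites, so p = 6/30 = 0.2000.

0.2000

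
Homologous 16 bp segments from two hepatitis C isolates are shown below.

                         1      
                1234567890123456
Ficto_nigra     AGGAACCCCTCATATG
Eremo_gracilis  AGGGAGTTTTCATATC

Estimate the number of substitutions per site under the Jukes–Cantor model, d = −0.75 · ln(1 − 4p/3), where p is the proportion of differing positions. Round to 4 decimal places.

0.5199

Mismatches occur at site 4 (A/G), site 6 (C/G), site 7 (C/T), site 8 (C/T), site 9 (C/T), site 16 (G/C).
p = 6/16 = 0.375000.
d = −0.75 · ln(1 − (4/3)·0.375000) = −0.75 · ln(0.500000) = −0.75 · (-0.693147) = 0.5199.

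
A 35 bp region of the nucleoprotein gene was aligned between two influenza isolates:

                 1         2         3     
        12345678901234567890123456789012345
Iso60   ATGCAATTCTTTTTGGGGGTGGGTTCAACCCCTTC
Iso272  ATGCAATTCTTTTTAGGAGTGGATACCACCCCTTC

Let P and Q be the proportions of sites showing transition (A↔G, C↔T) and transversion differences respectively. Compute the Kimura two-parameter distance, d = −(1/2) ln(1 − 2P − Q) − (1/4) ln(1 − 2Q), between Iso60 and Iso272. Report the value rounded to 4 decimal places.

0.1601

The sequences differ at positions 15 (G/A, transition), 18 (G/A, transition), 23 (G/A, transition), 25 (T/A, transversion), 27 (A/C, transversion).
Of the 5 differences, 3 transitions and 2 transversions over 35 sites: P = 3/35 = 0.085714, Q = 2/35 = 0.057143.
d = −0.5·ln(0.771429) − 0.25·ln(0.885714) = −0.5·(-0.259511) − 0.25·(-0.121361) = 0.1601.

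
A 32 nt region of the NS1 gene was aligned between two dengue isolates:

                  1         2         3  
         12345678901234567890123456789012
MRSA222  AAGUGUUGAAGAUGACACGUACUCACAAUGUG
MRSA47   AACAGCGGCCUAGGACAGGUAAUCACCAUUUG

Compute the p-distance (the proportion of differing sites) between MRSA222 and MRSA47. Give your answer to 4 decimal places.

The sequences differ at positions 3 (G/C), 4 (U/A), 6 (U/C), 7 (U/G), 9 (A/C), 10 (A/C), 11 (G/U), 13 (U/G), 18 (C/G), 22 (C/A), 27 (A/C), 30 (G/U).
There are 12 differences over 32 sites, so p = 12/32 = 0.3750.

0.3750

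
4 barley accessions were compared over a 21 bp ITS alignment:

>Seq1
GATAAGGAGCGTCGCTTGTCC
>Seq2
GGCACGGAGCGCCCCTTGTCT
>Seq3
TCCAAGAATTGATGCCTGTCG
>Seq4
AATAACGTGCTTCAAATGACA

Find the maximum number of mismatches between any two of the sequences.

Pairwise Hamming distances:
  Seq1 vs Seq2: 6
  Seq1 vs Seq3: 10
  Seq1 vs Seq4: 9
  Seq2 vs Seq3: 11
  Seq2 vs Seq4: 13
  Seq3 vs Seq4: 16
The largest is 16, between Seq3 and Seq4.

16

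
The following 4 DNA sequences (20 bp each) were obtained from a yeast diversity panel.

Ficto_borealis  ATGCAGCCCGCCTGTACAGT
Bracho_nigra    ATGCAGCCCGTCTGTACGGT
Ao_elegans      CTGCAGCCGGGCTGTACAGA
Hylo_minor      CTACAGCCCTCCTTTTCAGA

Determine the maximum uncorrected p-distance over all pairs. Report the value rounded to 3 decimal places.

0.400

Pairwise Hamming distances:
  Ficto_borealis vs Bracho_nigra: 2
  Ficto_borealis vs Ao_elegans: 4
  Ficto_borealis vs Hylo_minor: 6
  Bracho_nigra vs Ao_elegans: 5
  Bracho_nigra vs Hylo_minor: 8
  Ao_elegans vs Hylo_minor: 6
The largest is 8 mismatches, between Bracho_nigra and Hylo_minor; p = 8/20 = 0.400.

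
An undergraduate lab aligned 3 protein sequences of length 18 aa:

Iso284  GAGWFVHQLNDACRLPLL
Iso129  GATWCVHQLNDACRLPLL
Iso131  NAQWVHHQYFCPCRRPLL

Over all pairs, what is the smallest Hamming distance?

Pairwise Hamming distances:
  Iso284 vs Iso129: 2
  Iso284 vs Iso131: 9
  Iso129 vs Iso131: 9
The smallest is 2, between Iso284 and Iso129.

2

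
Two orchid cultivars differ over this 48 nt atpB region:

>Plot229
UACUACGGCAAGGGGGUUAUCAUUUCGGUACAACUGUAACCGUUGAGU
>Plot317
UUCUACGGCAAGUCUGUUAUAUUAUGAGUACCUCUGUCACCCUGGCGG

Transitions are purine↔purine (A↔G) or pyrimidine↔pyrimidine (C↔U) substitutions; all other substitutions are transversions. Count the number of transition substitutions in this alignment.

Mismatches occur at site 2 (A/U, transversion), site 13 (G/U, transversion), site 14 (G/C, transversion), site 15 (G/U, transversion), site 21 (C/A, transversion), site 22 (A/U, transversion), site 24 (U/A, transversion), site 26 (C/G, transversion), site 27 (G/A, transition), site 32 (A/C, transversion), site 33 (A/U, transversion), site 38 (A/C, transversion), site 42 (G/C, transversion), site 44 (U/G, transversion), site 46 (A/C, transversion), site 48 (U/G, transversion).
Of the 16 differences, 1 transition and 15 transversions, so the answer is 1.

1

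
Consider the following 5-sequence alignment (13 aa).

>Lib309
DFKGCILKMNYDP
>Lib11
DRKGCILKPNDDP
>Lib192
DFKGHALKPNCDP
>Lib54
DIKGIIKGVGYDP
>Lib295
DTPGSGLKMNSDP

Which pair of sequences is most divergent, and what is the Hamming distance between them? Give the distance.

9

Pairwise Hamming distances:
  Lib309 vs Lib11: 3
  Lib309 vs Lib192: 4
  Lib309 vs Lib54: 6
  Lib309 vs Lib295: 5
  Lib11 vs Lib192: 4
  Lib11 vs Lib54: 7
  Lib11 vs Lib295: 6
  Lib192 vs Lib54: 8
  Lib192 vs Lib295: 6
  Lib54 vs Lib295: 9
The largest is 9, between Lib54 and Lib295.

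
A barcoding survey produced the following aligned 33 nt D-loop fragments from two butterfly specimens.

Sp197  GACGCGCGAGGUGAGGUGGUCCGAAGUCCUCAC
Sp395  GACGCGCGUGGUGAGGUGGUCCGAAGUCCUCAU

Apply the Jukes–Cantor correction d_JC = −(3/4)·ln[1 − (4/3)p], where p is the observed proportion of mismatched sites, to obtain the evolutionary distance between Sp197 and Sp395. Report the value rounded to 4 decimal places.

0.0632

Mismatches occur at site 9 (A↔U), site 33 (C↔U).
p = 2/33 = 0.060606.
d = −0.75 · ln(1 − (4/3)·0.060606) = −0.75 · ln(0.919192) = −0.75 · (-0.084260) = 0.0632.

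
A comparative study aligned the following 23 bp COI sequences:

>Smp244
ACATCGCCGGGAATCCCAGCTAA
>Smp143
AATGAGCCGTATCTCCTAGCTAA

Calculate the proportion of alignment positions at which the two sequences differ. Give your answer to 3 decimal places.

Mismatches occur at site 2 (C→A), site 3 (A→T), site 4 (T→G), site 5 (C→A), site 10 (G→T), site 11 (G→A), site 12 (A→T), site 13 (A→C), site 17 (C→T).
There are 9 differences over 23 sites, so p = 9/23 = 0.391.

0.391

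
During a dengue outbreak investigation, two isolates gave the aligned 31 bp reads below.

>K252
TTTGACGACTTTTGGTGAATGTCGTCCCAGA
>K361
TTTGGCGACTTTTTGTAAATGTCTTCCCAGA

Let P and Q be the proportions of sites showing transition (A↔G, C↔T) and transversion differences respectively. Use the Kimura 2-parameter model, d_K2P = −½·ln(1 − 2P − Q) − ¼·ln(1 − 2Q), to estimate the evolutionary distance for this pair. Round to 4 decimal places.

0.1421

Differing sites — 5:A/G (Ti); 14:G/T (Tv); 17:G/A (Ti); 24:G/T (Tv).
Of the 4 differences, 2 transitions and 2 transversions over 31 sites: P = 2/31 = 0.064516, Q = 2/31 = 0.064516.
d = −0.5·ln(0.806452) − 0.25·ln(0.870968) = −0.5·(-0.215111) − 0.25·(-0.138150) = 0.1421.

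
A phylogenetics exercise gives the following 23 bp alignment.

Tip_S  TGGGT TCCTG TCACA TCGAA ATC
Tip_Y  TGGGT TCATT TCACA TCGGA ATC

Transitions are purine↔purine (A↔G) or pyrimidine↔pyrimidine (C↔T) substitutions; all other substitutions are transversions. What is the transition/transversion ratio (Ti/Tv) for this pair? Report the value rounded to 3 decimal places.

0.500

Mismatches occur at site 8 (C→A, transversion), site 10 (G→T, transversion), site 19 (A→G, transition).
Of the 3 differences, 1 transition and 2 transversions, so Ti/Tv = 1/2 = 0.500.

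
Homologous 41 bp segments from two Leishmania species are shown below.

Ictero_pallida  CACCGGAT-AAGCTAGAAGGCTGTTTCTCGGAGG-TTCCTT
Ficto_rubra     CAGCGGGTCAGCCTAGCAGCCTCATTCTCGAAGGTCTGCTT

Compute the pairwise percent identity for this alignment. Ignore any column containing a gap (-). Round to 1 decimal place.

71.8%

Excluding the 2 gap columns leaves 39 comparable sites.
Differing sites — 3:C/G; 7:A/G; 11:A/G; 12:G/C; 17:A/C; 20:G/C; 23:G/C; 24:T/A; 31:G/A; 36:T/C; 38:C/G.
28 of the 39 comparable sites match, so the percent identity is 28/39 × 100 = 71.8%.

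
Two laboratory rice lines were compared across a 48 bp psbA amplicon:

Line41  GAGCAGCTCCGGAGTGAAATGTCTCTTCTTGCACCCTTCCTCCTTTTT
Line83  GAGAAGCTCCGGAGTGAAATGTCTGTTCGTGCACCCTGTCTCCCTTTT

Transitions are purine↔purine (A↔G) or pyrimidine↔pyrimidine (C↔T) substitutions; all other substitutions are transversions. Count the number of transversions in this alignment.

4

Differing sites — 4:C/A (Tv); 25:C/G (Tv); 29:T/G (Tv); 38:T/G (Tv); 39:C/T (Ti); 44:T/C (Ti).
Of the 6 differences, 2 transitions and 4 transversions, so the answer is 4.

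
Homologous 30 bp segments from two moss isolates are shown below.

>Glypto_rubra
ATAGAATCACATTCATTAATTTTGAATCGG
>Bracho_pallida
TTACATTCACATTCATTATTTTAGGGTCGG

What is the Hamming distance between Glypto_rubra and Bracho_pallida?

Differing sites — 1:A/T; 4:G/C; 6:A/T; 19:A/T; 23:T/A; 25:A/G; 26:A/G.
That gives 7 mismatches out of 30 aligned sites, so the Hamming distance is 7.

7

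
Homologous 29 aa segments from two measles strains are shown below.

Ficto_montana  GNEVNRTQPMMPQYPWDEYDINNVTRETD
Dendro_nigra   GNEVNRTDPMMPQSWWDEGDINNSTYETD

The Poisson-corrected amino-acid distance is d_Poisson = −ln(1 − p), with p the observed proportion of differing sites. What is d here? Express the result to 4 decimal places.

0.2318

The sequences differ at positions 8 (Q/D), 14 (Y/S), 15 (P/W), 19 (Y/G), 24 (V/S), 26 (R/Y).
p = 6/29 = 0.206897.
d = −ln(1 − 0.206897) = −ln(0.793103) = 0.2318.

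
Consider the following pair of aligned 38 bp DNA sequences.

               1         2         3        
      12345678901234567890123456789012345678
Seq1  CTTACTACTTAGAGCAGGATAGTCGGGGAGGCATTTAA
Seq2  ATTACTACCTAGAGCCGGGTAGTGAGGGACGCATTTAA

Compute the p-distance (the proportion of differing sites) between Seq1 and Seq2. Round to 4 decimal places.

0.1842

The sequences differ at positions 1 (C/A), 9 (T/C), 16 (A/C), 19 (A/G), 24 (C/G), 25 (G/A), 30 (G/C).
There are 7 differences over 38 sites, so p = 7/38 = 0.1842.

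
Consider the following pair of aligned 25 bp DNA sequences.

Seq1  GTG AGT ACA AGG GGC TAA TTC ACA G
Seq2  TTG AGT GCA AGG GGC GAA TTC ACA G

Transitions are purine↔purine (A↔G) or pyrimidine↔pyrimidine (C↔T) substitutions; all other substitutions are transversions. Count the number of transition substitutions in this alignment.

The sequences differ at positions 1 (G/T, transversion), 7 (A/G, transition), 16 (T/G, transversion).
Of the 3 differences, 1 transition and 2 transversions, so the answer is 1.

1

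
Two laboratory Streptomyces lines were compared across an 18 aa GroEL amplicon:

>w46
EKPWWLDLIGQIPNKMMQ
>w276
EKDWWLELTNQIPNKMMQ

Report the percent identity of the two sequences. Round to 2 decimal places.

Differing sites — 3:P/D; 7:D/E; 9:I/T; 10:G/N.
14 of the 18 sites match, so the percent identity is 14/18 × 100 = 77.78%.

77.78%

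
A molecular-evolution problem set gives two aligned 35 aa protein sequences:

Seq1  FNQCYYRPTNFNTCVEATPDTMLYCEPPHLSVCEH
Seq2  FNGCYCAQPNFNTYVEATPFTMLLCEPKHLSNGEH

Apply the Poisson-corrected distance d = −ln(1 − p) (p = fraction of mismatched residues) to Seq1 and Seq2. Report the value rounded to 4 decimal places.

Mismatches occur at site 3 (Q→G), site 6 (Y→C), site 7 (R→A), site 8 (P→Q), site 9 (T→P), site 14 (C→Y), site 20 (D→F), site 24 (Y→L), site 28 (P→K), site 32 (V→N), site 33 (C→G).
p = 11/35 = 0.314286.
d = −ln(1 − 0.314286) = −ln(0.685714) = 0.3773.

0.3773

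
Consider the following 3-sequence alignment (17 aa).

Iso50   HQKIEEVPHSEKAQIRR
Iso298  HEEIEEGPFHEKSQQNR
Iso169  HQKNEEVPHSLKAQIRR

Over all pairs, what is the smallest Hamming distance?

2

Pairwise Hamming distances:
  Iso50 vs Iso298: 8
  Iso50 vs Iso169: 2
  Iso298 vs Iso169: 10
The smallest is 2, between Iso50 and Iso169.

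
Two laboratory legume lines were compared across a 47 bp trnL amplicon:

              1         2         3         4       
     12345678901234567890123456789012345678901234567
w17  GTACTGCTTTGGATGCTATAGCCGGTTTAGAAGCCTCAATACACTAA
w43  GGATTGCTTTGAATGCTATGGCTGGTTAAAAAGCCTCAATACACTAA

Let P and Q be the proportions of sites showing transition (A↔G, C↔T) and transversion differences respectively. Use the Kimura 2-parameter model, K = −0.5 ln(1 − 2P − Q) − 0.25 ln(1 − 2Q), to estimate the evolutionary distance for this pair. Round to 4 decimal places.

Mismatches occur at site 2 (T→G, transversion), site 4 (C→T, transition), site 12 (G→A, transition), site 20 (A→G, transition), site 23 (C→T, transition), site 28 (T→A, transversion), site 30 (G→A, transition).
Of the 7 differences, 5 transitions and 2 transversions over 47 sites: P = 5/47 = 0.106383, Q = 2/47 = 0.042553.
d = −0.5·ln(0.744681) − 0.25·ln(0.914894) = −0.5·(-0.294799) − 0.25·(-0.088947) = 0.1696.

0.1696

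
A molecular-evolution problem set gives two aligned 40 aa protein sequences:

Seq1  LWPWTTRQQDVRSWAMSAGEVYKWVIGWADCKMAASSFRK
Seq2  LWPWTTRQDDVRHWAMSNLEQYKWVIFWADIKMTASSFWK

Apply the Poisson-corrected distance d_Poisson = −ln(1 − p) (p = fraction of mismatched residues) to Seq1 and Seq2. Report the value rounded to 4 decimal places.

0.2549

Differing sites — 9:Q/D; 13:S/H; 18:A/N; 19:G/L; 21:V/Q; 27:G/F; 31:C/I; 34:A/T; 39:R/W.
p = 9/40 = 0.225000.
d = −ln(1 − 0.225000) = −ln(0.775000) = 0.2549.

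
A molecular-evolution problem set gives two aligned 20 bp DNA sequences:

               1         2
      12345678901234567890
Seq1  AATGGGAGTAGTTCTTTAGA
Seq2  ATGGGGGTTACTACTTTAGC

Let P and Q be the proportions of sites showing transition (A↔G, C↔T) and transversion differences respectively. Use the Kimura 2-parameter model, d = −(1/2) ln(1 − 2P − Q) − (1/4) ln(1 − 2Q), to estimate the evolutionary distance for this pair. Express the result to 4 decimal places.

Mismatches occur at site 2 (A↔T, transversion), site 3 (T↔G, transversion), site 7 (A↔G, transition), site 8 (G↔T, transversion), site 11 (G↔C, transversion), site 13 (T↔A, transversion), site 20 (A↔C, transversion).
Of the 7 differences, 1 transition and 6 transversions over 20 sites: P = 1/20 = 0.050000, Q = 6/20 = 0.300000.
d = −0.5·ln(0.600000) − 0.25·ln(0.400000) = −0.5·(-0.510826) − 0.25·(-0.916291) = 0.4845.

0.4845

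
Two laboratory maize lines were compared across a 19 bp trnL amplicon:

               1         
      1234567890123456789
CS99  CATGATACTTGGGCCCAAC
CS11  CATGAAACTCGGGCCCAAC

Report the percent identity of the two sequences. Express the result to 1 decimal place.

The sequences differ at positions 6 (T/A), 10 (T/C).
17 of the 19 sites match, so the percent identity is 17/19 × 100 = 89.5%.

89.5%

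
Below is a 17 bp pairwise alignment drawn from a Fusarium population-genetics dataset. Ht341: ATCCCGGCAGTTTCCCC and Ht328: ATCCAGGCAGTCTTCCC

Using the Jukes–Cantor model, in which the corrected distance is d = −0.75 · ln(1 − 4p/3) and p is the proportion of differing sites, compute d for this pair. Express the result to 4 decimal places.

Differing sites — 5:C/A; 12:T/C; 14:C/T.
p = 3/17 = 0.176471.
d = −0.75 · ln(1 − (4/3)·0.176471) = −0.75 · ln(0.764705) = −0.75 · (-0.268265) = 0.2012.

0.2012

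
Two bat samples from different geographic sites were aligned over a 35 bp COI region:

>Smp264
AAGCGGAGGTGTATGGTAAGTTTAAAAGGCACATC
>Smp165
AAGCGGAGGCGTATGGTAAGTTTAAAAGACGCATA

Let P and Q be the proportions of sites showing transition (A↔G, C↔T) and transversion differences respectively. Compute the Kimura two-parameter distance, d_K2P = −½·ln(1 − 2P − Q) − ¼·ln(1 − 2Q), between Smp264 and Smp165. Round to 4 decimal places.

Differing sites — 10:T/C (Ti); 29:G/A (Ti); 31:A/G (Ti); 35:C/A (Tv).
Of the 4 differences, 3 transitions and 1 transversion over 35 sites: P = 3/35 = 0.085714, Q = 1/35 = 0.028571.
d = −0.5·ln(0.800001) − 0.25·ln(0.942858) = −0.5·(-0.223142) − 0.25·(-0.058840) = 0.1263.

0.1263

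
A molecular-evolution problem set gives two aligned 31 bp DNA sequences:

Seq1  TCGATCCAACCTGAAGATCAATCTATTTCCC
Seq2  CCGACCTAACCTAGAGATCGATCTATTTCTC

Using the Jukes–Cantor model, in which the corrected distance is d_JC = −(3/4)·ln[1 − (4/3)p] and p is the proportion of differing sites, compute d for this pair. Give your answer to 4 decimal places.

Differing sites — 1:T/C; 5:T/C; 7:C/T; 13:G/A; 14:A/G; 20:A/G; 30:C/T.
p = 7/31 = 0.225806.
d = −0.75 · ln(1 − (4/3)·0.225806) = −0.75 · ln(0.698925) = −0.75 · (-0.358212) = 0.2687.

0.2687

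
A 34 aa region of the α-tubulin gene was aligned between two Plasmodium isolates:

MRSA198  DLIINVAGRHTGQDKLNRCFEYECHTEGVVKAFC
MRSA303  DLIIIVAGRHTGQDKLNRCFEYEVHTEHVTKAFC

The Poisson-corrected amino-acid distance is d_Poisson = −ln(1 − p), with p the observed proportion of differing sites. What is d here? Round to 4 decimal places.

0.1252

Differing sites — 5:N/I; 24:C/V; 28:G/H; 30:V/T.
p = 4/34 = 0.117647.
d = −ln(1 − 0.117647) = −ln(0.882353) = 0.1252.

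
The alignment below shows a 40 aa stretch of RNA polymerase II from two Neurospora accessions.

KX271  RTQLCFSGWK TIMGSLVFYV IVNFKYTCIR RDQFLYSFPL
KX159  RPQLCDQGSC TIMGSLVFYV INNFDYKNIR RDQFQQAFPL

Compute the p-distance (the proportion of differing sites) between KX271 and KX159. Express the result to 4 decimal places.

Mismatches occur at site 2 (T→P), site 6 (F→D), site 7 (S→Q), site 9 (W→S), site 10 (K→C), site 22 (V→N), site 25 (K→D), site 27 (T→K), site 28 (C→N), site 35 (L→Q), site 36 (Y→Q), site 37 (S→A).
There are 12 differences over 40 sites, so p = 12/40 = 0.3000.

0.3000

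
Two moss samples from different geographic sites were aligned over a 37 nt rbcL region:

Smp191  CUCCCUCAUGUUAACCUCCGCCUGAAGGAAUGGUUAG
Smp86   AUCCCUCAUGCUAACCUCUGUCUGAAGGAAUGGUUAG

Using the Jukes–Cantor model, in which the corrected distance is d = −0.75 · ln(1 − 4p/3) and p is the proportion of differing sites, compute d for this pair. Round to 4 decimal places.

0.1167

The sequences differ at positions 1 (C/A), 11 (U/C), 19 (C/U), 21 (C/U).
p = 4/37 = 0.108108.
d = −0.75 · ln(1 − (4/3)·0.108108) = −0.75 · ln(0.855856) = −0.75 · (-0.155653) = 0.1167.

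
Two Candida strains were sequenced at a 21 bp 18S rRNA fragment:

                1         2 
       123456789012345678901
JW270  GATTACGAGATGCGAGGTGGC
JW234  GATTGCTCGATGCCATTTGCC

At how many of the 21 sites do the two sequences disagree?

7

Mismatches occur at site 5 (A→G), site 7 (G→T), site 8 (A→C), site 14 (G→C), site 16 (G→T), site 17 (G→T), site 20 (G→C).
That gives 7 mismatches out of 21 aligned sites, so the Hamming distance is 7.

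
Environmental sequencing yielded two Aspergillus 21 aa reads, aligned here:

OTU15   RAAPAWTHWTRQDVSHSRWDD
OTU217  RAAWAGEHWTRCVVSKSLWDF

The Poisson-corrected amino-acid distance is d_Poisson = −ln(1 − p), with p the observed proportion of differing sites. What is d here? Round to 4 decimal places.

0.4796

The sequences differ at positions 4 (P/W), 6 (W/G), 7 (T/E), 12 (Q/C), 13 (D/V), 16 (H/K), 18 (R/L), 21 (D/F).
p = 8/21 = 0.380952.
d = −ln(1 − 0.380952) = −ln(0.619048) = 0.4796.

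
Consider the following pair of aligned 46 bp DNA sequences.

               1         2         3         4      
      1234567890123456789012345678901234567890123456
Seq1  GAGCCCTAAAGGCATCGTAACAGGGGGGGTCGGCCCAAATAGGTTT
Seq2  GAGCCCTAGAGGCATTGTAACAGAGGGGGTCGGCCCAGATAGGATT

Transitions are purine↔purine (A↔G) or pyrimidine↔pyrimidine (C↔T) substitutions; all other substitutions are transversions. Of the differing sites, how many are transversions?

1

Differing sites — 9:A/G (Ti); 16:C/T (Ti); 24:G/A (Ti); 38:A/G (Ti); 44:T/A (Tv).
Of the 5 differences, 4 transitions and 1 transversion, so the answer is 1.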